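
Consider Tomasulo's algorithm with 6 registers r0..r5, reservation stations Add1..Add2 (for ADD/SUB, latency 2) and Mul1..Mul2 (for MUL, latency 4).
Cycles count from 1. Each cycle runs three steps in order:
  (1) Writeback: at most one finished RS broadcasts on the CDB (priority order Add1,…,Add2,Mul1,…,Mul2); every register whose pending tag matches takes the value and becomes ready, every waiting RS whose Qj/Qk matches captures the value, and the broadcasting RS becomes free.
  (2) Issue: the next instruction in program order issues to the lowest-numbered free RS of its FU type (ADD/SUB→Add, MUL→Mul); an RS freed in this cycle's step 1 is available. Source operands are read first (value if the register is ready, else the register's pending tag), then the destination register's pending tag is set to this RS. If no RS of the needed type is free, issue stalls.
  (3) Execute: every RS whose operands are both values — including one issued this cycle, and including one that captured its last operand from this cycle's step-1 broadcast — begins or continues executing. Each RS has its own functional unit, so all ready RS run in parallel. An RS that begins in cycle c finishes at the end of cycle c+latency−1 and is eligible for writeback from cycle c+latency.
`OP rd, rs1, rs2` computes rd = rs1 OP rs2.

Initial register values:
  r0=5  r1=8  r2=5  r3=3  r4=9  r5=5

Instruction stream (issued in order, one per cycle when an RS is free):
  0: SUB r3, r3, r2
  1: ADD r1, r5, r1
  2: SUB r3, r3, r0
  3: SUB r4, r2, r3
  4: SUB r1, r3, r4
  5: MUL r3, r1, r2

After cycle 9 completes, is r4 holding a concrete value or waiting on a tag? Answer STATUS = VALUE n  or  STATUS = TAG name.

cycle 1: issue SUB r3<-Add1 // r0:5,r1:8,r2:5,r3:Add1,r4:9,r5:5
cycle 2: issue ADD r1<-Add2 // r0:5,r1:Add2,r2:5,r3:Add1,r4:9,r5:5
cycle 3: CDB Add1=-2; issue SUB r3<-Add1 // r0:5,r1:Add2,r2:5,r3:Add1,r4:9,r5:5
cycle 4: CDB Add2=13; issue SUB r4<-Add2 // r0:5,r1:13,r2:5,r3:Add1,r4:Add2,r5:5
cycle 5: CDB Add1=-7; issue SUB r1<-Add1 // r0:5,r1:Add1,r2:5,r3:-7,r4:Add2,r5:5
cycle 6: issue MUL r3<-Mul1 // r0:5,r1:Add1,r2:5,r3:Mul1,r4:Add2,r5:5
cycle 7: CDB Add2=12 // r0:5,r1:Add1,r2:5,r3:Mul1,r4:12,r5:5
cycle 8: - // r0:5,r1:Add1,r2:5,r3:Mul1,r4:12,r5:5
cycle 9: CDB Add1=-19 // r0:5,r1:-19,r2:5,r3:Mul1,r4:12,r5:5

STATUS = VALUE 12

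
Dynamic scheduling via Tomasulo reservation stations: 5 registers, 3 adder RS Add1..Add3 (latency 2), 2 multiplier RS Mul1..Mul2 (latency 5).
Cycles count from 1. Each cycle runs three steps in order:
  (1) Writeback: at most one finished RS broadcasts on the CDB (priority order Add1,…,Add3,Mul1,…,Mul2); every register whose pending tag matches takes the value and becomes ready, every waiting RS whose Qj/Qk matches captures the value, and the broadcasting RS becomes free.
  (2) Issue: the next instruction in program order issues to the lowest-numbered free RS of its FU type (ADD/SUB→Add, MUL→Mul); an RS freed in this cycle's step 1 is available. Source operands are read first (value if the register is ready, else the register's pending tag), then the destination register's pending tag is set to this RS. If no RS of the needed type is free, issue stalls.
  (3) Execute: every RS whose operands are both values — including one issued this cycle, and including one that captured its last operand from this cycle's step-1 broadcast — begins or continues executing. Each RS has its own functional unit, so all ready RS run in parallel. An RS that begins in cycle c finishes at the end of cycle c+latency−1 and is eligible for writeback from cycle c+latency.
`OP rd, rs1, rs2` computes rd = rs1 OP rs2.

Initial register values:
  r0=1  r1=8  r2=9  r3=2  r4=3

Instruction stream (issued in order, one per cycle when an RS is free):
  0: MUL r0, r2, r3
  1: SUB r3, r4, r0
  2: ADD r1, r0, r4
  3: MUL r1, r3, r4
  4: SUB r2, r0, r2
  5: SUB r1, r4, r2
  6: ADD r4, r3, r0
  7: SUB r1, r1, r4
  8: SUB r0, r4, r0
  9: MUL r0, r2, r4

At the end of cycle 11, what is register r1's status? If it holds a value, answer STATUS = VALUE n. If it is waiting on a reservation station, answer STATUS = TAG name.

c1: issue MUL r0<-Mul1 | r0:Mul1,r1:8,r2:9,r3:2,r4:3
c2: issue SUB r3<-Add1 | r0:Mul1,r1:8,r2:9,r3:Add1,r4:3
c3: issue ADD r1<-Add2 | r0:Mul1,r1:Add2,r2:9,r3:Add1,r4:3
c4: issue MUL r1<-Mul2 | r0:Mul1,r1:Mul2,r2:9,r3:Add1,r4:3
c5: issue SUB r2<-Add3 | r0:Mul1,r1:Mul2,r2:Add3,r3:Add1,r4:3
c6: CDB Mul1=18; stall | r0:18,r1:Mul2,r2:Add3,r3:Add1,r4:3
c7: stall | r0:18,r1:Mul2,r2:Add3,r3:Add1,r4:3
c8: CDB Add1=-15; issue SUB r1<-Add1 | r0:18,r1:Add1,r2:Add3,r3:-15,r4:3
c9: CDB Add2=21; issue ADD r4<-Add2 | r0:18,r1:Add1,r2:Add3,r3:-15,r4:Add2
c10: CDB Add3=9; issue SUB r1<-Add3 | r0:18,r1:Add3,r2:9,r3:-15,r4:Add2
c11: CDB Add2=3; issue SUB r0<-Add2 | r0:Add2,r1:Add3,r2:9,r3:-15,r4:3

STATUS = TAG Add3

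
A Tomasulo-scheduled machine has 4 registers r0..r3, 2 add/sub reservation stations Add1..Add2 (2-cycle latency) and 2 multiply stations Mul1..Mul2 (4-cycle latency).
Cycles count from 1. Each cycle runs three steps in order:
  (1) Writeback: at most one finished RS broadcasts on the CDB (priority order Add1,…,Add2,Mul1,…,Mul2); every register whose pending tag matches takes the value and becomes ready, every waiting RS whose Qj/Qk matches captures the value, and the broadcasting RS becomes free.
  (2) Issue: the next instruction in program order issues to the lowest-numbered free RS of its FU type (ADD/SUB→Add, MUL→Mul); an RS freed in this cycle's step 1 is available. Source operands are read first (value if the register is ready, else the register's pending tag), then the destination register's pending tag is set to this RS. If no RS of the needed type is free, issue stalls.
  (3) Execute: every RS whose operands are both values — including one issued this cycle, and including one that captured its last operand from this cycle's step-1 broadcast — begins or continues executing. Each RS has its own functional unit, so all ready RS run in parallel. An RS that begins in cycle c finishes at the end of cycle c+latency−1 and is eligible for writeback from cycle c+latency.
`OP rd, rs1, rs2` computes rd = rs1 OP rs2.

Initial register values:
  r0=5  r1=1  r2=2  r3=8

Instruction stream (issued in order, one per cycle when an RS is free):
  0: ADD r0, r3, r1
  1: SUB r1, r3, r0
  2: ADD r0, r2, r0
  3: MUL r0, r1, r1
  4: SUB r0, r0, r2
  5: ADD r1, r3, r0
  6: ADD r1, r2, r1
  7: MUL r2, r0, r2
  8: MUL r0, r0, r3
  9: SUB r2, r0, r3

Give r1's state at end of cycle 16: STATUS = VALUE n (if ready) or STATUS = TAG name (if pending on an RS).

cycle 1: issue ADD r0<-Add1 // r0:Add1,r1:1,r2:2,r3:8
cycle 2: issue SUB r1<-Add2 // r0:Add1,r1:Add2,r2:2,r3:8
cycle 3: CDB Add1=9; issue ADD r0<-Add1 // r0:Add1,r1:Add2,r2:2,r3:8
cycle 4: issue MUL r0<-Mul1 // r0:Mul1,r1:Add2,r2:2,r3:8
cycle 5: CDB Add1=11; issue SUB r0<-Add1 // r0:Add1,r1:Add2,r2:2,r3:8
cycle 6: CDB Add2=-1; issue ADD r1<-Add2 // r0:Add1,r1:Add2,r2:2,r3:8
cycle 7: stall // r0:Add1,r1:Add2,r2:2,r3:8
cycle 8: stall // r0:Add1,r1:Add2,r2:2,r3:8
cycle 9: stall // r0:Add1,r1:Add2,r2:2,r3:8
cycle 10: CDB Mul1=1; stall // r0:Add1,r1:Add2,r2:2,r3:8
cycle 11: stall // r0:Add1,r1:Add2,r2:2,r3:8
cycle 12: CDB Add1=-1; issue ADD r1<-Add1 // r0:-1,r1:Add1,r2:2,r3:8
cycle 13: issue MUL r2<-Mul1 // r0:-1,r1:Add1,r2:Mul1,r3:8
cycle 14: CDB Add2=7; issue MUL r0<-Mul2 // r0:Mul2,r1:Add1,r2:Mul1,r3:8
cycle 15: issue SUB r2<-Add2 // r0:Mul2,r1:Add1,r2:Add2,r3:8
cycle 16: CDB Add1=9 // r0:Mul2,r1:9,r2:Add2,r3:8

STATUS = VALUE 9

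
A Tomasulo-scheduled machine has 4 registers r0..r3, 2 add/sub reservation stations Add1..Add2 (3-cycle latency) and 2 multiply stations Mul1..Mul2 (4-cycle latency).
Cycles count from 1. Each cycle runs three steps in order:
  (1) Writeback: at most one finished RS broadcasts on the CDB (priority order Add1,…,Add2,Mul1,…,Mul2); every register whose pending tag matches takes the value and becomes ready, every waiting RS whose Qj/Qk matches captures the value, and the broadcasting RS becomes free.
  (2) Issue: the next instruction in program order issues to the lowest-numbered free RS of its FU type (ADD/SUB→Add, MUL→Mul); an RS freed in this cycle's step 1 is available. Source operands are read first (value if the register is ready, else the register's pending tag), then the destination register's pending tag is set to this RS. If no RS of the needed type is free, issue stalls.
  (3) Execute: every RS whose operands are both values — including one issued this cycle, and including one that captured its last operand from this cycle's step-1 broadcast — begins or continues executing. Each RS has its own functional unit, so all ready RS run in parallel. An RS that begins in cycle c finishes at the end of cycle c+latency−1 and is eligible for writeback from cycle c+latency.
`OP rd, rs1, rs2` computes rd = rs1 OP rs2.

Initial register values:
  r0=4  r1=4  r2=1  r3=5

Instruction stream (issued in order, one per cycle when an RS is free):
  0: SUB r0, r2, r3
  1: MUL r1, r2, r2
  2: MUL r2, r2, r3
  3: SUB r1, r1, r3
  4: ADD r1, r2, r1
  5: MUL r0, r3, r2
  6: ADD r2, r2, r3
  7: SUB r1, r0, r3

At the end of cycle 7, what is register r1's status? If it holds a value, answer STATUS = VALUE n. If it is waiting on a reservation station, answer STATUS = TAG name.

STATUS = TAG Add2

cycle 1: issue SUB r0<-Add1 // r0:Add1,r1:4,r2:1,r3:5
cycle 2: issue MUL r1<-Mul1 // r0:Add1,r1:Mul1,r2:1,r3:5
cycle 3: issue MUL r2<-Mul2 // r0:Add1,r1:Mul1,r2:Mul2,r3:5
cycle 4: CDB Add1=-4; issue SUB r1<-Add1 // r0:-4,r1:Add1,r2:Mul2,r3:5
cycle 5: issue ADD r1<-Add2 // r0:-4,r1:Add2,r2:Mul2,r3:5
cycle 6: CDB Mul1=1; issue MUL r0<-Mul1 // r0:Mul1,r1:Add2,r2:Mul2,r3:5
cycle 7: CDB Mul2=5; stall // r0:Mul1,r1:Add2,r2:5,r3:5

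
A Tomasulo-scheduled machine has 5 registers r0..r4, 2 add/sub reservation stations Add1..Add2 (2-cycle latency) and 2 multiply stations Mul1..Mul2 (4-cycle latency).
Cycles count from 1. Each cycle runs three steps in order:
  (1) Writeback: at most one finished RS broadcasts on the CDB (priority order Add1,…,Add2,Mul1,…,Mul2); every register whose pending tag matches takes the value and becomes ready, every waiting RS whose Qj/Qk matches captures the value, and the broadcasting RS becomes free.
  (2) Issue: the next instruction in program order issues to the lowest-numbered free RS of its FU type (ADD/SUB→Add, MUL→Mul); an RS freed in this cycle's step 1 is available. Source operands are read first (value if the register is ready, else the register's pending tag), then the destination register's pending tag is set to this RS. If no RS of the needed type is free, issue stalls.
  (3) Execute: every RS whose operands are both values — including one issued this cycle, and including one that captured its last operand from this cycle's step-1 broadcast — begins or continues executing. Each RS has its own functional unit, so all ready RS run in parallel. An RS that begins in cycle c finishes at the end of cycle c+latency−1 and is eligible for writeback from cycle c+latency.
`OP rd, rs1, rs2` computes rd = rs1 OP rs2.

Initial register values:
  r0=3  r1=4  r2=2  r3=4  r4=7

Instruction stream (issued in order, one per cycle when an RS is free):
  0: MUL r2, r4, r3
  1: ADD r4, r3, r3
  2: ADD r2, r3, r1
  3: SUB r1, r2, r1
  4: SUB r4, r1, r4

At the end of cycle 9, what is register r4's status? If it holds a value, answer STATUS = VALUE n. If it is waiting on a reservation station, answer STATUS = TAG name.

c1: issue MUL r2<-Mul1 | r0:3,r1:4,r2:Mul1,r3:4,r4:7
c2: issue ADD r4<-Add1 | r0:3,r1:4,r2:Mul1,r3:4,r4:Add1
c3: issue ADD r2<-Add2 | r0:3,r1:4,r2:Add2,r3:4,r4:Add1
c4: CDB Add1=8; issue SUB r1<-Add1 | r0:3,r1:Add1,r2:Add2,r3:4,r4:8
c5: CDB Add2=8; issue SUB r4<-Add2 | r0:3,r1:Add1,r2:8,r3:4,r4:Add2
c6: CDB Mul1=28 | r0:3,r1:Add1,r2:8,r3:4,r4:Add2
c7: CDB Add1=4 | r0:3,r1:4,r2:8,r3:4,r4:Add2
c8: - | r0:3,r1:4,r2:8,r3:4,r4:Add2
c9: CDB Add2=-4 | r0:3,r1:4,r2:8,r3:4,r4:-4

STATUS = VALUE -4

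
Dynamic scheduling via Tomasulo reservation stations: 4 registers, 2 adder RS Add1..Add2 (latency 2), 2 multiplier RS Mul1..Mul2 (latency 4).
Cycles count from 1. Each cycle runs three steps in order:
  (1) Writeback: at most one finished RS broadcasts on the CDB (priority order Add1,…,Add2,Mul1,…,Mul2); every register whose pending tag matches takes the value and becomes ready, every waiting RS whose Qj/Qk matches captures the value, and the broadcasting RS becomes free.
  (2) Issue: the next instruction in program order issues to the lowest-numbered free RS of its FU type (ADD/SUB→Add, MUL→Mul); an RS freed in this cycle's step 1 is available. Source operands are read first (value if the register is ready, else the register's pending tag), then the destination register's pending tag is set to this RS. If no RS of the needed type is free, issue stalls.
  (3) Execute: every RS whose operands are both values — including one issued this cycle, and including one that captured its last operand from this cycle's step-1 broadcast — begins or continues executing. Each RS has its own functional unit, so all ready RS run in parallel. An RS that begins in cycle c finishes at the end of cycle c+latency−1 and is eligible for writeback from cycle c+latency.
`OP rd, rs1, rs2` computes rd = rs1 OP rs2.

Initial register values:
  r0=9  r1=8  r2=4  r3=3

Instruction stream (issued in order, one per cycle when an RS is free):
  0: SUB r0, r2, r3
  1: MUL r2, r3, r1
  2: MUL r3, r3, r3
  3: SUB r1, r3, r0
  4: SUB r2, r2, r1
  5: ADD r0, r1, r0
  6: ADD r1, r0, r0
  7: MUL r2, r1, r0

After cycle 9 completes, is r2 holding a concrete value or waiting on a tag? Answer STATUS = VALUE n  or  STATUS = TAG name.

STATUS = TAG Add2

c1: issue SUB r0<-Add1 | r0:Add1,r1:8,r2:4,r3:3
c2: issue MUL r2<-Mul1 | r0:Add1,r1:8,r2:Mul1,r3:3
c3: CDB Add1=1; issue MUL r3<-Mul2 | r0:1,r1:8,r2:Mul1,r3:Mul2
c4: issue SUB r1<-Add1 | r0:1,r1:Add1,r2:Mul1,r3:Mul2
c5: issue SUB r2<-Add2 | r0:1,r1:Add1,r2:Add2,r3:Mul2
c6: CDB Mul1=24; stall | r0:1,r1:Add1,r2:Add2,r3:Mul2
c7: CDB Mul2=9; stall | r0:1,r1:Add1,r2:Add2,r3:9
c8: stall | r0:1,r1:Add1,r2:Add2,r3:9
c9: CDB Add1=8; issue ADD r0<-Add1 | r0:Add1,r1:8,r2:Add2,r3:9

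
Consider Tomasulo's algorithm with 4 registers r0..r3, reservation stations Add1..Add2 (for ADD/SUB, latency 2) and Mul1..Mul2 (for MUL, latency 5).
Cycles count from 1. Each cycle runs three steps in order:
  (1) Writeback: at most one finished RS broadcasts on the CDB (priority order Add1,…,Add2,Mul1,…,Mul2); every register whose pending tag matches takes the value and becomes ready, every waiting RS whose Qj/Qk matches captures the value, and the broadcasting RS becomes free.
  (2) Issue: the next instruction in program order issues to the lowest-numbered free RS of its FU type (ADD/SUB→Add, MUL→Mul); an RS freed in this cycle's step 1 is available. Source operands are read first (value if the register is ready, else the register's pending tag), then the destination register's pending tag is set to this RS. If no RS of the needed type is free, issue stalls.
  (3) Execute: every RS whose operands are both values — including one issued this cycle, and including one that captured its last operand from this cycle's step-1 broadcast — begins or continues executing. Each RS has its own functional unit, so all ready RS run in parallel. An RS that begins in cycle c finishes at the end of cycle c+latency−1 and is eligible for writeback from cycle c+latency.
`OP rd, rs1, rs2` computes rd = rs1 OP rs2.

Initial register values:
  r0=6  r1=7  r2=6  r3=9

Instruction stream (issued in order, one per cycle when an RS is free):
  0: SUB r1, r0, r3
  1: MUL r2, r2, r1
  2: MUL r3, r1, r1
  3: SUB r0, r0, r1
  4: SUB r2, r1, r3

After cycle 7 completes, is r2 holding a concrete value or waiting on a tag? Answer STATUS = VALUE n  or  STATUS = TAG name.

  c1: issue SUB r1<-Add1  regs: r0:6,r1:Add1,r2:6,r3:9
  c2: issue MUL r2<-Mul1  regs: r0:6,r1:Add1,r2:Mul1,r3:9
  c3: CDB Add1=-3; issue MUL r3<-Mul2  regs: r0:6,r1:-3,r2:Mul1,r3:Mul2
  c4: issue SUB r0<-Add1  regs: r0:Add1,r1:-3,r2:Mul1,r3:Mul2
  c5: issue SUB r2<-Add2  regs: r0:Add1,r1:-3,r2:Add2,r3:Mul2
  c6: CDB Add1=9  regs: r0:9,r1:-3,r2:Add2,r3:Mul2
  c7: -  regs: r0:9,r1:-3,r2:Add2,r3:Mul2

STATUS = TAG Add2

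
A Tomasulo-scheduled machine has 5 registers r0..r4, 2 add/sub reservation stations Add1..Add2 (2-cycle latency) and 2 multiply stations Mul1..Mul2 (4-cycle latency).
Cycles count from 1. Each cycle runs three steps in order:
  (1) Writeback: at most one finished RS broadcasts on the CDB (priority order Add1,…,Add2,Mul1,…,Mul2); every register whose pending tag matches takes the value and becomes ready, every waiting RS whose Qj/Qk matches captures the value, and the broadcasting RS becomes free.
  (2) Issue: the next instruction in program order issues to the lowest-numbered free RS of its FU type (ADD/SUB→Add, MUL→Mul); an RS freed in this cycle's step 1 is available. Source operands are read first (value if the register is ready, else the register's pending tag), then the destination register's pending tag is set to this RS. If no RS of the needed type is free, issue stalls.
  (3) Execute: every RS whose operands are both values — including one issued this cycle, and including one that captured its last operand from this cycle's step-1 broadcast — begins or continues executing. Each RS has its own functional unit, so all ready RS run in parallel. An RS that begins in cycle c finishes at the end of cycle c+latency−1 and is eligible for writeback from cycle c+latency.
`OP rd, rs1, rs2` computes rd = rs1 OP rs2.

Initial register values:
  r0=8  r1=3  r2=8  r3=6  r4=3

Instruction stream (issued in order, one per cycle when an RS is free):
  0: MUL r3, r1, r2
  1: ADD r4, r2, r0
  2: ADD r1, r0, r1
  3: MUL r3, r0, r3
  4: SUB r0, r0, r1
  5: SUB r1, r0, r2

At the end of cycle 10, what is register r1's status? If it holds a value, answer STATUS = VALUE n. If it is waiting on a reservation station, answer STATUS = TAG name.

  c1: issue MUL r3<-Mul1  regs: r0:8,r1:3,r2:8,r3:Mul1,r4:3
  c2: issue ADD r4<-Add1  regs: r0:8,r1:3,r2:8,r3:Mul1,r4:Add1
  c3: issue ADD r1<-Add2  regs: r0:8,r1:Add2,r2:8,r3:Mul1,r4:Add1
  c4: CDB Add1=16; issue MUL r3<-Mul2  regs: r0:8,r1:Add2,r2:8,r3:Mul2,r4:16
  c5: CDB Add2=11; issue SUB r0<-Add1  regs: r0:Add1,r1:11,r2:8,r3:Mul2,r4:16
  c6: CDB Mul1=24; issue SUB r1<-Add2  regs: r0:Add1,r1:Add2,r2:8,r3:Mul2,r4:16
  c7: CDB Add1=-3  regs: r0:-3,r1:Add2,r2:8,r3:Mul2,r4:16
  c8: -  regs: r0:-3,r1:Add2,r2:8,r3:Mul2,r4:16
  c9: CDB Add2=-11  regs: r0:-3,r1:-11,r2:8,r3:Mul2,r4:16
  c10: CDB Mul2=192  regs: r0:-3,r1:-11,r2:8,r3:192,r4:16

STATUS = VALUE -11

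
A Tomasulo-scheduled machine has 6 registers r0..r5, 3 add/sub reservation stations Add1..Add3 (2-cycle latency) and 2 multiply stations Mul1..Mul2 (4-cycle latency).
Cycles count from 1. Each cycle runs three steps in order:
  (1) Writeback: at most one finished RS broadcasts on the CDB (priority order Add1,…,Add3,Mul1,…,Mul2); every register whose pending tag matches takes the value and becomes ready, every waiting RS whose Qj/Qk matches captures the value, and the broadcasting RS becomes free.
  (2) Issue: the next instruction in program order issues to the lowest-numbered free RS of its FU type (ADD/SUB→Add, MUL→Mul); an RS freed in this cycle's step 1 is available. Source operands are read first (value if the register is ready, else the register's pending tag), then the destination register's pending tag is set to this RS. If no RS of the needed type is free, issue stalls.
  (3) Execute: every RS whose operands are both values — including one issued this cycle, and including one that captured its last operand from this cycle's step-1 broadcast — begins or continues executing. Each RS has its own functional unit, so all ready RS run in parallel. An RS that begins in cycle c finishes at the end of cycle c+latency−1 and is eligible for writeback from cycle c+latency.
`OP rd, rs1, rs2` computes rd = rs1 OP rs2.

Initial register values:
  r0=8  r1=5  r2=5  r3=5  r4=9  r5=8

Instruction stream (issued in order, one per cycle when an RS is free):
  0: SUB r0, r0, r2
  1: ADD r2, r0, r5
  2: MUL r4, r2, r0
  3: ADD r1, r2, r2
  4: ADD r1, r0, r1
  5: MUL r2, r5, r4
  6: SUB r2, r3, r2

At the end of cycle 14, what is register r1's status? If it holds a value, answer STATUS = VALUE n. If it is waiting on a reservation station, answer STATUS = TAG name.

cycle 1: issue SUB r0<-Add1 // r0:Add1,r1:5,r2:5,r3:5,r4:9,r5:8
cycle 2: issue ADD r2<-Add2 // r0:Add1,r1:5,r2:Add2,r3:5,r4:9,r5:8
cycle 3: CDB Add1=3; issue MUL r4<-Mul1 // r0:3,r1:5,r2:Add2,r3:5,r4:Mul1,r5:8
cycle 4: issue ADD r1<-Add1 // r0:3,r1:Add1,r2:Add2,r3:5,r4:Mul1,r5:8
cycle 5: CDB Add2=11; issue ADD r1<-Add2 // r0:3,r1:Add2,r2:11,r3:5,r4:Mul1,r5:8
cycle 6: issue MUL r2<-Mul2 // r0:3,r1:Add2,r2:Mul2,r3:5,r4:Mul1,r5:8
cycle 7: CDB Add1=22; issue SUB r2<-Add1 // r0:3,r1:Add2,r2:Add1,r3:5,r4:Mul1,r5:8
cycle 8: - // r0:3,r1:Add2,r2:Add1,r3:5,r4:Mul1,r5:8
cycle 9: CDB Add2=25 // r0:3,r1:25,r2:Add1,r3:5,r4:Mul1,r5:8
cycle 10: CDB Mul1=33 // r0:3,r1:25,r2:Add1,r3:5,r4:33,r5:8
cycle 11: - // r0:3,r1:25,r2:Add1,r3:5,r4:33,r5:8
cycle 12: - // r0:3,r1:25,r2:Add1,r3:5,r4:33,r5:8
cycle 13: - // r0:3,r1:25,r2:Add1,r3:5,r4:33,r5:8
cycle 14: CDB Mul2=264 // r0:3,r1:25,r2:Add1,r3:5,r4:33,r5:8

STATUS = VALUE 25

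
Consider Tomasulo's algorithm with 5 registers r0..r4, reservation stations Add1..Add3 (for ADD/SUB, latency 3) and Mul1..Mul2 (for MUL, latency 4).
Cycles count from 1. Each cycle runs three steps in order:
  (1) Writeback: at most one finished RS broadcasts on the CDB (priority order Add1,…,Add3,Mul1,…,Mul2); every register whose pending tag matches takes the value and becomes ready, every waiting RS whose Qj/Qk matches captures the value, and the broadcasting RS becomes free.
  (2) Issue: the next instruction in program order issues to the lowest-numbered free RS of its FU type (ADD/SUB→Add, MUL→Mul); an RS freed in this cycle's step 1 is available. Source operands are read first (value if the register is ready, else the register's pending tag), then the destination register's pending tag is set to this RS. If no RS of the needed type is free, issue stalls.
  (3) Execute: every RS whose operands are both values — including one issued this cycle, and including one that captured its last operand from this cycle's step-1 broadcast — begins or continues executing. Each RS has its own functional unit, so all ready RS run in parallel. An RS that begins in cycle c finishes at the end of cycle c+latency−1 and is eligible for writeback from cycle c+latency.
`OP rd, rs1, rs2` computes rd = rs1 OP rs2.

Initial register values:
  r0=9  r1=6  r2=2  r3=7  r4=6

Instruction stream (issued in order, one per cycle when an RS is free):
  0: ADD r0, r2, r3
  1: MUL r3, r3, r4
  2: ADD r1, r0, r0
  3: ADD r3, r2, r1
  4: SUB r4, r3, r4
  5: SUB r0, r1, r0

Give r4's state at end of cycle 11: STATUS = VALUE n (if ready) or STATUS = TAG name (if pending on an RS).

STATUS = TAG Add3

cycle 1: issue ADD r0<-Add1 // r0:Add1,r1:6,r2:2,r3:7,r4:6
cycle 2: issue MUL r3<-Mul1 // r0:Add1,r1:6,r2:2,r3:Mul1,r4:6
cycle 3: issue ADD r1<-Add2 // r0:Add1,r1:Add2,r2:2,r3:Mul1,r4:6
cycle 4: CDB Add1=9; issue ADD r3<-Add1 // r0:9,r1:Add2,r2:2,r3:Add1,r4:6
cycle 5: issue SUB r4<-Add3 // r0:9,r1:Add2,r2:2,r3:Add1,r4:Add3
cycle 6: CDB Mul1=42; stall // r0:9,r1:Add2,r2:2,r3:Add1,r4:Add3
cycle 7: CDB Add2=18; issue SUB r0<-Add2 // r0:Add2,r1:18,r2:2,r3:Add1,r4:Add3
cycle 8: - // r0:Add2,r1:18,r2:2,r3:Add1,r4:Add3
cycle 9: - // r0:Add2,r1:18,r2:2,r3:Add1,r4:Add3
cycle 10: CDB Add1=20 // r0:Add2,r1:18,r2:2,r3:20,r4:Add3
cycle 11: CDB Add2=9 // r0:9,r1:18,r2:2,r3:20,r4:Add3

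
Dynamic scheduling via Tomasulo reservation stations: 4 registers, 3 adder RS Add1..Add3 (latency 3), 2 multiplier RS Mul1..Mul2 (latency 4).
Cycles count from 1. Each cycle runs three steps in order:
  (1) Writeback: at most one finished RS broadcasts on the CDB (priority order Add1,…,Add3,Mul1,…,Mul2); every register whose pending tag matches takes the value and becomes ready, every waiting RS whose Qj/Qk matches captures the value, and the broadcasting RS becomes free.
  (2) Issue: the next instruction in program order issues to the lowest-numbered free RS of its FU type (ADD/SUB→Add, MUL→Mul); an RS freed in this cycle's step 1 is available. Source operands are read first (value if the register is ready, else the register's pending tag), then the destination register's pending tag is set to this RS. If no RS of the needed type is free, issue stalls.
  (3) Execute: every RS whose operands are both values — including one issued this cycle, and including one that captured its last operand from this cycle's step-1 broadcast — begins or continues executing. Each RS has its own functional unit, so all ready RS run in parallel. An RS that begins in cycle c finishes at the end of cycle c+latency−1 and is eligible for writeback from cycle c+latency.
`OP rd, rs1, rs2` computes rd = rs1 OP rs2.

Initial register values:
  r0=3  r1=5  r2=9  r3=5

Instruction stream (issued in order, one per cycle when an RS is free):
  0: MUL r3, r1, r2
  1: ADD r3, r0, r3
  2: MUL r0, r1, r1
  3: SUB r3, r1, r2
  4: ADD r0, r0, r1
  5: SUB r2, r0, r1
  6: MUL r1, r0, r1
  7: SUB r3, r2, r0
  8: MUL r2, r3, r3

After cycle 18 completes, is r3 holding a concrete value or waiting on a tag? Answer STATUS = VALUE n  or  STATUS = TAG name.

  c1: issue MUL r3<-Mul1  regs: r0:3,r1:5,r2:9,r3:Mul1
  c2: issue ADD r3<-Add1  regs: r0:3,r1:5,r2:9,r3:Add1
  c3: issue MUL r0<-Mul2  regs: r0:Mul2,r1:5,r2:9,r3:Add1
  c4: issue SUB r3<-Add2  regs: r0:Mul2,r1:5,r2:9,r3:Add2
  c5: CDB Mul1=45; issue ADD r0<-Add3  regs: r0:Add3,r1:5,r2:9,r3:Add2
  c6: stall  regs: r0:Add3,r1:5,r2:9,r3:Add2
  c7: CDB Add2=-4; issue SUB r2<-Add2  regs: r0:Add3,r1:5,r2:Add2,r3:-4
  c8: CDB Add1=48; issue MUL r1<-Mul1  regs: r0:Add3,r1:Mul1,r2:Add2,r3:-4
  c9: CDB Mul2=25; issue SUB r3<-Add1  regs: r0:Add3,r1:Mul1,r2:Add2,r3:Add1
  c10: issue MUL r2<-Mul2  regs: r0:Add3,r1:Mul1,r2:Mul2,r3:Add1
  c11: -  regs: r0:Add3,r1:Mul1,r2:Mul2,r3:Add1
  c12: CDB Add3=30  regs: r0:30,r1:Mul1,r2:Mul2,r3:Add1
  c13: -  regs: r0:30,r1:Mul1,r2:Mul2,r3:Add1
  c14: -  regs: r0:30,r1:Mul1,r2:Mul2,r3:Add1
  c15: CDB Add2=25  regs: r0:30,r1:Mul1,r2:Mul2,r3:Add1
  c16: CDB Mul1=150  regs: r0:30,r1:150,r2:Mul2,r3:Add1
  c17: -  regs: r0:30,r1:150,r2:Mul2,r3:Add1
  c18: CDB Add1=-5  regs: r0:30,r1:150,r2:Mul2,r3:-5

STATUS = VALUE -5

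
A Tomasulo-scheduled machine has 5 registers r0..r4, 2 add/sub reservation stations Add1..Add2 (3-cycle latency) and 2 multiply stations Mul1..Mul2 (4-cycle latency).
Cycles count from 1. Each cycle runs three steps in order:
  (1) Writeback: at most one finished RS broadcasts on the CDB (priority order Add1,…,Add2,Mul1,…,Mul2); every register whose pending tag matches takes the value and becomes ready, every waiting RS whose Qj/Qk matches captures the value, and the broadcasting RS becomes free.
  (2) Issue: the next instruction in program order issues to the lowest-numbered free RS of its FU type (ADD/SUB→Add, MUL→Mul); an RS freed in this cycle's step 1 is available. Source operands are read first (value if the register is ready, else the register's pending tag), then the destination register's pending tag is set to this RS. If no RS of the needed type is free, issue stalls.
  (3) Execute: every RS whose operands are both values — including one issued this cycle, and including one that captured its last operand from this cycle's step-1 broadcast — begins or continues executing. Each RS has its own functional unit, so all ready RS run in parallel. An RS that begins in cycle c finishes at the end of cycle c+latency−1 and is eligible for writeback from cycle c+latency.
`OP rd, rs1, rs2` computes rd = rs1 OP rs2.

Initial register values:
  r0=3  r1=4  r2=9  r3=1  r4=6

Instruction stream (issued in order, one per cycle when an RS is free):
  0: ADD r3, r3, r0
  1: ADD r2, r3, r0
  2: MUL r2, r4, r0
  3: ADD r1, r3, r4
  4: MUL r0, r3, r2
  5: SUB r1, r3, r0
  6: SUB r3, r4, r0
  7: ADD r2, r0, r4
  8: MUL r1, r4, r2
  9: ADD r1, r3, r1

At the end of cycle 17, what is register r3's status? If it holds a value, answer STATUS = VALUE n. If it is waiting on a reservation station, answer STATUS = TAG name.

STATUS = VALUE -66

  c1: issue ADD r3<-Add1  regs: r0:3,r1:4,r2:9,r3:Add1,r4:6
  c2: issue ADD r2<-Add2  regs: r0:3,r1:4,r2:Add2,r3:Add1,r4:6
  c3: issue MUL r2<-Mul1  regs: r0:3,r1:4,r2:Mul1,r3:Add1,r4:6
  c4: CDB Add1=4; issue ADD r1<-Add1  regs: r0:3,r1:Add1,r2:Mul1,r3:4,r4:6
  c5: issue MUL r0<-Mul2  regs: r0:Mul2,r1:Add1,r2:Mul1,r3:4,r4:6
  c6: stall  regs: r0:Mul2,r1:Add1,r2:Mul1,r3:4,r4:6
  c7: CDB Add1=10; issue SUB r1<-Add1  regs: r0:Mul2,r1:Add1,r2:Mul1,r3:4,r4:6
  c8: CDB Add2=7; issue SUB r3<-Add2  regs: r0:Mul2,r1:Add1,r2:Mul1,r3:Add2,r4:6
  c9: CDB Mul1=18; stall  regs: r0:Mul2,r1:Add1,r2:18,r3:Add2,r4:6
  c10: stall  regs: r0:Mul2,r1:Add1,r2:18,r3:Add2,r4:6
  c11: stall  regs: r0:Mul2,r1:Add1,r2:18,r3:Add2,r4:6
  c12: stall  regs: r0:Mul2,r1:Add1,r2:18,r3:Add2,r4:6
  c13: CDB Mul2=72; stall  regs: r0:72,r1:Add1,r2:18,r3:Add2,r4:6
  c14: stall  regs: r0:72,r1:Add1,r2:18,r3:Add2,r4:6
  c15: stall  regs: r0:72,r1:Add1,r2:18,r3:Add2,r4:6
  c16: CDB Add1=-68; issue ADD r2<-Add1  regs: r0:72,r1:-68,r2:Add1,r3:Add2,r4:6
  c17: CDB Add2=-66; issue MUL r1<-Mul1  regs: r0:72,r1:Mul1,r2:Add1,r3:-66,r4:6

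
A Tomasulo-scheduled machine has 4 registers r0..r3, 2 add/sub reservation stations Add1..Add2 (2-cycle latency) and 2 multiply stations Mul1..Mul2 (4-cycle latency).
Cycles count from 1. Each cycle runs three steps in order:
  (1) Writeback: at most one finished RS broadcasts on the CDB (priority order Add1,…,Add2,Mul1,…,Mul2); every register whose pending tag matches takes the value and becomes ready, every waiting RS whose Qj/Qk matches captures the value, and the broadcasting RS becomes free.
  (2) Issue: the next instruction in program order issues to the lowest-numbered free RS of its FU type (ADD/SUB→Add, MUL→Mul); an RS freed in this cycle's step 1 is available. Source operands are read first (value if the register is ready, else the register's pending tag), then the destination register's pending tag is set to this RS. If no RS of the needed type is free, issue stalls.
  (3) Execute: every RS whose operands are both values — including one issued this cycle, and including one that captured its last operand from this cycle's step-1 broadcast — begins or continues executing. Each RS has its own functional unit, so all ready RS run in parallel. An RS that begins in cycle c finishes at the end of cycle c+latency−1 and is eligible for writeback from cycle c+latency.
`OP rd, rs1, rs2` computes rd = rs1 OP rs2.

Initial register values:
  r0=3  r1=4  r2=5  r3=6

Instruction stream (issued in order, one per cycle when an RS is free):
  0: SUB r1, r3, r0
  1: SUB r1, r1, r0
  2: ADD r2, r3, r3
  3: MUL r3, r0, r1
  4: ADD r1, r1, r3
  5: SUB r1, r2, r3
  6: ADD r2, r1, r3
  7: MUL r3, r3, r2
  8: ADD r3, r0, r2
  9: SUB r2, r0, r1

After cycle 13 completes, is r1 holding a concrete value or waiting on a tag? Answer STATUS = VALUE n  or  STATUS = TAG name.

c1: issue SUB r1<-Add1 | r0:3,r1:Add1,r2:5,r3:6
c2: issue SUB r1<-Add2 | r0:3,r1:Add2,r2:5,r3:6
c3: CDB Add1=3; issue ADD r2<-Add1 | r0:3,r1:Add2,r2:Add1,r3:6
c4: issue MUL r3<-Mul1 | r0:3,r1:Add2,r2:Add1,r3:Mul1
c5: CDB Add1=12; issue ADD r1<-Add1 | r0:3,r1:Add1,r2:12,r3:Mul1
c6: CDB Add2=0; issue SUB r1<-Add2 | r0:3,r1:Add2,r2:12,r3:Mul1
c7: stall | r0:3,r1:Add2,r2:12,r3:Mul1
c8: stall | r0:3,r1:Add2,r2:12,r3:Mul1
c9: stall | r0:3,r1:Add2,r2:12,r3:Mul1
c10: CDB Mul1=0; stall | r0:3,r1:Add2,r2:12,r3:0
c11: stall | r0:3,r1:Add2,r2:12,r3:0
c12: CDB Add1=0; issue ADD r2<-Add1 | r0:3,r1:Add2,r2:Add1,r3:0
c13: CDB Add2=12; issue MUL r3<-Mul1 | r0:3,r1:12,r2:Add1,r3:Mul1

STATUS = VALUE 12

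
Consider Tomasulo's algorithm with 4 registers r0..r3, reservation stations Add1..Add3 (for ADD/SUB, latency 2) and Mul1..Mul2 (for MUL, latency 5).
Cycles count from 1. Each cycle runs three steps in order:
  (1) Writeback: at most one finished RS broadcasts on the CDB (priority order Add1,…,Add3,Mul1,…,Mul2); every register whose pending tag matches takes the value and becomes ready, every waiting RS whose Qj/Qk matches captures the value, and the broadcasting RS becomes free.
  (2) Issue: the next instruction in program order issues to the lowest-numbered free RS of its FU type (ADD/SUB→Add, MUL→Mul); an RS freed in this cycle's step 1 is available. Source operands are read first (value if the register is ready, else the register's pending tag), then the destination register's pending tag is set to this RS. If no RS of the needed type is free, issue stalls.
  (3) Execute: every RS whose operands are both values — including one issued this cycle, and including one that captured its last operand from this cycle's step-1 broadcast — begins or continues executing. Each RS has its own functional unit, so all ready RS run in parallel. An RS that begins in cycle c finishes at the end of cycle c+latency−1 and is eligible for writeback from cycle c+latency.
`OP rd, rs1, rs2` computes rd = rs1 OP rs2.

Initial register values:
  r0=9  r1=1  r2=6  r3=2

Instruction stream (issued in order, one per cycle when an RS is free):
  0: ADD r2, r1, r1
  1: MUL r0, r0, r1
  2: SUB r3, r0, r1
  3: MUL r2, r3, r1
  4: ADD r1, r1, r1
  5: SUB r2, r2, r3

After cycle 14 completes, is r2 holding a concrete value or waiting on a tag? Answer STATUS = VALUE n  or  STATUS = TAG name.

  c1: issue ADD r2<-Add1  regs: r0:9,r1:1,r2:Add1,r3:2
  c2: issue MUL r0<-Mul1  regs: r0:Mul1,r1:1,r2:Add1,r3:2
  c3: CDB Add1=2; issue SUB r3<-Add1  regs: r0:Mul1,r1:1,r2:2,r3:Add1
  c4: issue MUL r2<-Mul2  regs: r0:Mul1,r1:1,r2:Mul2,r3:Add1
  c5: issue ADD r1<-Add2  regs: r0:Mul1,r1:Add2,r2:Mul2,r3:Add1
  c6: issue SUB r2<-Add3  regs: r0:Mul1,r1:Add2,r2:Add3,r3:Add1
  c7: CDB Add2=2  regs: r0:Mul1,r1:2,r2:Add3,r3:Add1
  c8: CDB Mul1=9  regs: r0:9,r1:2,r2:Add3,r3:Add1
  c9: -  regs: r0:9,r1:2,r2:Add3,r3:Add1
  c10: CDB Add1=8  regs: r0:9,r1:2,r2:Add3,r3:8
  c11: -  regs: r0:9,r1:2,r2:Add3,r3:8
  c12: -  regs: r0:9,r1:2,r2:Add3,r3:8
  c13: -  regs: r0:9,r1:2,r2:Add3,r3:8
  c14: -  regs: r0:9,r1:2,r2:Add3,r3:8

STATUS = TAG Add3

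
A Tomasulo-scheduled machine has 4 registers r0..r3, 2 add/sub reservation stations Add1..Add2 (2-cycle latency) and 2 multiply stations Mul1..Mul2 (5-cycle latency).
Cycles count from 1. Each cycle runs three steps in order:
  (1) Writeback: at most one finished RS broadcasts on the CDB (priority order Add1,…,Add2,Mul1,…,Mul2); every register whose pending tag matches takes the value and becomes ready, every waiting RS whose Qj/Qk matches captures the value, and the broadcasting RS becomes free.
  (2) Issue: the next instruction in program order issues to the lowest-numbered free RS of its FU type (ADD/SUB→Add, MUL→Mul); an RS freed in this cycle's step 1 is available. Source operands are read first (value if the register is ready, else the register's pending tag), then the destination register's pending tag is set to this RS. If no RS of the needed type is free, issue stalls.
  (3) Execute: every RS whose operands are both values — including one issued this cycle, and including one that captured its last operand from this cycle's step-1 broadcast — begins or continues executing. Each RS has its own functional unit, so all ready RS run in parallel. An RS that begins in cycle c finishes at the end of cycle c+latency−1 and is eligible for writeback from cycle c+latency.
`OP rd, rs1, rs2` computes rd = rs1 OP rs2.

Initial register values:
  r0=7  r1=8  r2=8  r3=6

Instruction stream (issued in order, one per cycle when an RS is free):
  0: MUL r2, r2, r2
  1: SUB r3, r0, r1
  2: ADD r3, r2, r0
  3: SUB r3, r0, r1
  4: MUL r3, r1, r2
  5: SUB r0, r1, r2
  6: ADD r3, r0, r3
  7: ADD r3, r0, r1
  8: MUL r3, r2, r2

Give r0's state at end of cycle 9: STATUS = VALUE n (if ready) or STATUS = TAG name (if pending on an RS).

STATUS = VALUE -56

c1: issue MUL r2<-Mul1 | r0:7,r1:8,r2:Mul1,r3:6
c2: issue SUB r3<-Add1 | r0:7,r1:8,r2:Mul1,r3:Add1
c3: issue ADD r3<-Add2 | r0:7,r1:8,r2:Mul1,r3:Add2
c4: CDB Add1=-1; issue SUB r3<-Add1 | r0:7,r1:8,r2:Mul1,r3:Add1
c5: issue MUL r3<-Mul2 | r0:7,r1:8,r2:Mul1,r3:Mul2
c6: CDB Add1=-1; issue SUB r0<-Add1 | r0:Add1,r1:8,r2:Mul1,r3:Mul2
c7: CDB Mul1=64; stall | r0:Add1,r1:8,r2:64,r3:Mul2
c8: stall | r0:Add1,r1:8,r2:64,r3:Mul2
c9: CDB Add1=-56; issue ADD r3<-Add1 | r0:-56,r1:8,r2:64,r3:Add1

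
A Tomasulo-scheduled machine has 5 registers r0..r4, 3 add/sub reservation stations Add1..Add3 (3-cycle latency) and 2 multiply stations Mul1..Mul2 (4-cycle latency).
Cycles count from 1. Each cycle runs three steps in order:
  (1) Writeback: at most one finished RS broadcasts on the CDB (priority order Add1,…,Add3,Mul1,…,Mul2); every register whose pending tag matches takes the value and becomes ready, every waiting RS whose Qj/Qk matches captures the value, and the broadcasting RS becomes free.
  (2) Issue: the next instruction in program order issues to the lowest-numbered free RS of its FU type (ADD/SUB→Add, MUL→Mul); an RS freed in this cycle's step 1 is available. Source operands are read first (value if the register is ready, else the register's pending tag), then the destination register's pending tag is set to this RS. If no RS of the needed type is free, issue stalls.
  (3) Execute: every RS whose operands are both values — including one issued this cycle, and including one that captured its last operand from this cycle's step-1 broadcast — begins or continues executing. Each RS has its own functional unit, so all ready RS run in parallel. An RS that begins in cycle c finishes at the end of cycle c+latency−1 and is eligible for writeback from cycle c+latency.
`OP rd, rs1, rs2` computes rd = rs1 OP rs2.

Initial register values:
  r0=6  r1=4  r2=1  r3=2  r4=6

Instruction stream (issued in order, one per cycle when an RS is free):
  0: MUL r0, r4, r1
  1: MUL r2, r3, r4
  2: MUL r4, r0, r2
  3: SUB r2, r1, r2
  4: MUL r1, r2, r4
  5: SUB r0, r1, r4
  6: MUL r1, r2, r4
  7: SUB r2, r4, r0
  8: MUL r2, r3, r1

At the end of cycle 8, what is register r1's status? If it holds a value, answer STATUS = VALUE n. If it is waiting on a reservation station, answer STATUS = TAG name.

cycle 1: issue MUL r0<-Mul1 // r0:Mul1,r1:4,r2:1,r3:2,r4:6
cycle 2: issue MUL r2<-Mul2 // r0:Mul1,r1:4,r2:Mul2,r3:2,r4:6
cycle 3: stall // r0:Mul1,r1:4,r2:Mul2,r3:2,r4:6
cycle 4: stall // r0:Mul1,r1:4,r2:Mul2,r3:2,r4:6
cycle 5: CDB Mul1=24; issue MUL r4<-Mul1 // r0:24,r1:4,r2:Mul2,r3:2,r4:Mul1
cycle 6: CDB Mul2=12; issue SUB r2<-Add1 // r0:24,r1:4,r2:Add1,r3:2,r4:Mul1
cycle 7: issue MUL r1<-Mul2 // r0:24,r1:Mul2,r2:Add1,r3:2,r4:Mul1
cycle 8: issue SUB r0<-Add2 // r0:Add2,r1:Mul2,r2:Add1,r3:2,r4:Mul1

STATUS = TAG Mul2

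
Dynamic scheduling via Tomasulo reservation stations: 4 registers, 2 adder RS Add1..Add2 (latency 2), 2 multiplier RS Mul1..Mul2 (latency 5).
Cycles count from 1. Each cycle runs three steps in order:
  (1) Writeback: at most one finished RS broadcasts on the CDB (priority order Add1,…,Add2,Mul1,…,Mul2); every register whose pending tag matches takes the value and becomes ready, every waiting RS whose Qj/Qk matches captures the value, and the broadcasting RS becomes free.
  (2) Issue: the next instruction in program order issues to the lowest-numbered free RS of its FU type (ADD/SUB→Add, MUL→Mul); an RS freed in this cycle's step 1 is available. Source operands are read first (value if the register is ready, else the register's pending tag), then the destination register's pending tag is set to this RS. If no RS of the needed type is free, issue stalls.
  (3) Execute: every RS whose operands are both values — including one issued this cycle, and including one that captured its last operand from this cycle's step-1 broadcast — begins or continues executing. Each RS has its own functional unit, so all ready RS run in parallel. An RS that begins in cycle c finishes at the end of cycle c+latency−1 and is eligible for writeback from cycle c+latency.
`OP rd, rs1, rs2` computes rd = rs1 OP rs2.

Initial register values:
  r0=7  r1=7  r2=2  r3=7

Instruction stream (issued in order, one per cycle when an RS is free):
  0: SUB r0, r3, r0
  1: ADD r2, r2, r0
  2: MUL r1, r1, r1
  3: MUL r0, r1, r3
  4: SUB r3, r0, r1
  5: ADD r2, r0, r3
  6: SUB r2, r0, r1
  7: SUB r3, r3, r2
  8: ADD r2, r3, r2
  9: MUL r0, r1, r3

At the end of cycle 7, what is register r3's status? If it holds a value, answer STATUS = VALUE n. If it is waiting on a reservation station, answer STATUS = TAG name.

cycle 1: issue SUB r0<-Add1 // r0:Add1,r1:7,r2:2,r3:7
cycle 2: issue ADD r2<-Add2 // r0:Add1,r1:7,r2:Add2,r3:7
cycle 3: CDB Add1=0; issue MUL r1<-Mul1 // r0:0,r1:Mul1,r2:Add2,r3:7
cycle 4: issue MUL r0<-Mul2 // r0:Mul2,r1:Mul1,r2:Add2,r3:7
cycle 5: CDB Add2=2; issue SUB r3<-Add1 // r0:Mul2,r1:Mul1,r2:2,r3:Add1
cycle 6: issue ADD r2<-Add2 // r0:Mul2,r1:Mul1,r2:Add2,r3:Add1
cycle 7: stall // r0:Mul2,r1:Mul1,r2:Add2,r3:Add1

STATUS = TAG Add1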